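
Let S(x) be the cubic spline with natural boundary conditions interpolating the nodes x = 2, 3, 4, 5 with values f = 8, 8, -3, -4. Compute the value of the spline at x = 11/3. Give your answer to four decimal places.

With M_i denoting the second derivative at x_i, h_i = 1, 1, 1, and Δ_i = (y_(i+1) − y_i)/h_i = 0, -11, -1:
  1·M_0 + 4·M_1 + 1·M_2 = 6(Δ_1 - Δ_0) = -66
  1·M_1 + 4·M_2 + 1·M_3 = 6(Δ_2 - Δ_1) = 60
Natural end conditions: M_0 = M_3 = 0.
Hence M_0 = 0, M_1 = -108/5, M_2 = 102/5, M_3 = 0.
On [3, 4], S(x) = 8 - 36/5·(x - 3) - 54/5·(x - 3)² + 7·(x - 3)³.
With (x - 3) = 2/3: S(11/3) = 64/135.

0.4741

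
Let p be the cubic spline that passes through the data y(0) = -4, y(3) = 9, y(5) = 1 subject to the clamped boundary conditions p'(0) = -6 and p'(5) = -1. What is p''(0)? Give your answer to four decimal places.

16.3333

Write m_i for p''(x_i). With h_i = 3, 2 and divided differences Δ_i = 13/3, -4, the continuity of p' gives the tridiagonal system
  3·m_0 + 10·m_1 + 2·m_2 = 6(Δ_1 - Δ_0) = -50
Clamped end conditions give two more equations: 2h_0·m_0 + h_0·m_1 = 6(Δ_0 - p'(0)) = 62 and h_1·m_1 + 2h_1·m_2 = 6(p'(5) - Δ_1) = 18.
Hence m_0 = 49/3, m_1 = -12, m_2 = 21/2.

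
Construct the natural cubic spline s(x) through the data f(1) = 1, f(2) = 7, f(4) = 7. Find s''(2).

-6

Let m_i = s''(x_i). Step sizes h_i = 1, 2; slopes of the chords Δ_i = (y_(i+1) - y_i)/h_i = 6, 0.
  1·m_0 + 6·m_1 + 2·m_2 = 6(Δ_1 - Δ_0) = -36
Natural end conditions: m_0 = m_2 = 0.
Solving the tridiagonal system: m_0 = 0, m_1 = -6, m_2 = 0.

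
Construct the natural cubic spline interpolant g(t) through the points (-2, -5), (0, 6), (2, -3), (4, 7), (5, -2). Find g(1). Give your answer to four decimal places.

Let M_i = g''(x_i). Step sizes h_i = 2, 2, 2, 1; slopes of the chords Δ_i = (y_(i+1) - y_i)/h_i = 11/2, -9/2, 5, -9.
  2·M_0 + 8·M_1 + 2·M_2 = 6(Δ_1 - Δ_0) = -60
  2·M_1 + 8·M_2 + 2·M_3 = 6(Δ_2 - Δ_1) = 57
  2·M_2 + 6·M_3 + 1·M_4 = 6(Δ_3 - Δ_2) = -84
Natural end conditions: M_0 = M_4 = 0.
Solving the tridiagonal system: M_0 = 0, M_1 = -915/82, M_2 = 600/41, M_3 = -774/41, M_4 = 0.
On [0, 2], g(t) = 6 - 159/82·t - 915/164·t² + 705/328·t³.
With t = 1: g(1) = 207/328.

0.6311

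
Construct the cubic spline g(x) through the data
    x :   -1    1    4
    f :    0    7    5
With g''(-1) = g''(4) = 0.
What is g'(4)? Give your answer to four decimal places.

With σ_i denoting the second derivative at x_i, h_i = 2, 3, and Δ_i = (y_(i+1) − y_i)/h_i = 7/2, -2/3:
  2·σ_0 + 10·σ_1 + 3·σ_2 = 6(Δ_1 - Δ_0) = -25
Natural end conditions: σ_0 = σ_2 = 0.
Forward elimination and back-substitution give σ_0 = 0, σ_1 = -5/2, σ_2 = 0.
On [1, 4], g'(x) = b_1 + 2c_1·(x - 1) + 3d_1·(x - 1)² with b_1 = Δ_1 - h_1(2σ_1 + σ_2)/6 = 11/6, c_1 = σ_1/2 = -5/4, d_1 = (σ_2 - σ_1)/(6h_1) = 5/36. So g'(4) = -23/12.

-1.9167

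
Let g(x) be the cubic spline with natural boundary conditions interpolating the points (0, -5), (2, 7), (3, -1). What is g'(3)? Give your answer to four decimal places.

With m_i denoting the second derivative at x_i, h_i = 2, 1, and Δ_i = (y_(i+1) − y_i)/h_i = 6, -8:
  2·m_0 + 6·m_1 + 1·m_2 = 6(Δ_1 - Δ_0) = -84
Natural end conditions: m_0 = m_2 = 0.
Forward elimination and back-substitution give m_0 = 0, m_1 = -14, m_2 = 0.
On [2, 3], g'(x) = b_1 + 2c_1·(x - 2) + 3d_1·(x - 2)² with b_1 = Δ_1 - h_1(2m_1 + m_2)/6 = -10/3, c_1 = m_1/2 = -7, d_1 = (m_2 - m_1)/(6h_1) = 7/3. So g'(3) = -31/3.

-10.3333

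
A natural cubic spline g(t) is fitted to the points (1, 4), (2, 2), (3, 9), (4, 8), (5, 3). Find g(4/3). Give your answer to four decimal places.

2.4709

Write m_i for g''(x_i). With h_i = 1, 1, 1, 1 and divided differences Δ_i = -2, 7, -1, -5, the continuity of g' gives the tridiagonal system
  1·m_0 + 4·m_1 + 1·m_2 = 6(Δ_1 - Δ_0) = 54
  1·m_1 + 4·m_2 + 1·m_3 = 6(Δ_2 - Δ_1) = -48
  1·m_2 + 4·m_3 + 1·m_4 = 6(Δ_3 - Δ_2) = -24
Natural end conditions: m_0 = m_4 = 0.
Solving the tridiagonal system: m_0 = 0, m_1 = 489/28, m_2 = -111/7, m_3 = -57/28, m_4 = 0.
On [1, 2], g(t) = 4 - 275/56·(t - 1) + 0·(t - 1)² + 163/56·(t - 1)³.
With (t - 1) = 1/3: g(4/3) = 467/189.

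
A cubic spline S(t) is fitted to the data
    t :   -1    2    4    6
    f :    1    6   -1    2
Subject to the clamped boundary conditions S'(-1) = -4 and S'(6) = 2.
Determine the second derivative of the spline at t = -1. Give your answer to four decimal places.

9.2072

With M_i denoting the second derivative at x_i, h_i = 3, 2, 2, and Δ_i = (y_(i+1) − y_i)/h_i = 5/3, -7/2, 3/2:
  3·M_0 + 10·M_1 + 2·M_2 = 6(Δ_1 - Δ_0) = -31
  2·M_1 + 8·M_2 + 2·M_3 = 6(Δ_2 - Δ_1) = 30
Clamped end conditions give two more equations: 2h_0·M_0 + h_0·M_1 = 6(Δ_0 - S'(-1)) = 34 and h_2·M_2 + 2h_2·M_3 = 6(S'(6) - Δ_2) = 3.
Solving the tridiagonal system: M_0 = 1022/111, M_1 = -262/37, M_2 = 451/74, M_3 = -85/37.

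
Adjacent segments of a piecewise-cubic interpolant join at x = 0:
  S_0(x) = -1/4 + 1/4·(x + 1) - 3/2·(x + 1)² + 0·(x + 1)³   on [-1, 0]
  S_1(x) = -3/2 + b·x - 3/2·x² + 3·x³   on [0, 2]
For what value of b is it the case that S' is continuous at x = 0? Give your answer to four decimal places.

-2.7500

S_0'(x) = 1/4 - 3·(x + 1) + 0·(x + 1)², so S_0'(0) = -11/4. On the right, S_1'(0) = b, so b = -11/4.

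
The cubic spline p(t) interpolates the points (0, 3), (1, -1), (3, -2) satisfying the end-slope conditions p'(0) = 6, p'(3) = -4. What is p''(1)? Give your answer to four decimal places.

Let M_i = p''(x_i). Step sizes h_i = 1, 2; slopes of the chords Δ_i = (y_(i+1) - y_i)/h_i = -4, -1/2.
  1·M_0 + 6·M_1 + 2·M_2 = 6(Δ_1 - Δ_0) = 21
Clamped end conditions give two more equations: 2h_0·M_0 + h_0·M_1 = 6(Δ_0 - p'(0)) = -60 and h_1·M_1 + 2h_1·M_2 = 6(p'(3) - Δ_1) = -21.
Solving: M_0 = -221/6, M_1 = 41/3, M_2 = -145/12.

13.6667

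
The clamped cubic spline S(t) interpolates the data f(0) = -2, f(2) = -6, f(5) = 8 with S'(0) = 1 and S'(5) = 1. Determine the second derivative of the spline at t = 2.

Put σ_i = S'' at the i-th knot. Here h = (2, 3) and Δ = (-2, 14/3), so the interior equations h_(i-1)·σ_(i-1) + 2(h_(i-1)+h_i)·σ_i + h_i·σ_(i+1) = 6(Δ_i − Δ_(i-1)) read
  2·σ_0 + 10·σ_1 + 3·σ_2 = 6(Δ_1 - Δ_0) = 40
Clamped end conditions give two more equations: 2h_0·σ_0 + h_0·σ_1 = 6(Δ_0 - S'(0)) = -18 and h_1·σ_1 + 2h_1·σ_2 = 6(S'(5) - Δ_1) = -22.
Solving the tridiagonal system: σ_0 = -17/2, σ_1 = 8, σ_2 = -23/3.

8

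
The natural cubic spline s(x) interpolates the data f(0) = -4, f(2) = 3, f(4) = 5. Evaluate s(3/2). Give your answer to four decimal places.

Let m_i = s''(x_i). Step sizes h_i = 2, 2; slopes of the chords Δ_i = (y_(i+1) - y_i)/h_i = 7/2, 1.
  2·m_0 + 8·m_1 + 2·m_2 = 6(Δ_1 - Δ_0) = -15
Natural end conditions: m_0 = m_2 = 0.
Solving the tridiagonal system: m_0 = 0, m_1 = -15/8, m_2 = 0.
On [0, 2], s(x) = -4 + 33/8·x + 0·x² - 5/32·x³.
With x = 3/2: s(3/2) = 425/256.

1.6602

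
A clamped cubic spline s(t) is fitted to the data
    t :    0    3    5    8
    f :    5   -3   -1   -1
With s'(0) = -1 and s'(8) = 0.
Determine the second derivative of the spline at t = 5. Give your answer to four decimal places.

-1.5385

Let m_i = s''(x_i). Step sizes h_i = 3, 2, 3; slopes of the chords Δ_i = (y_(i+1) - y_i)/h_i = -8/3, 1, 0.
  3·m_0 + 10·m_1 + 2·m_2 = 6(Δ_1 - Δ_0) = 22
  2·m_1 + 10·m_2 + 3·m_3 = 6(Δ_2 - Δ_1) = -6
Clamped end conditions give two more equations: 2h_0·m_0 + h_0·m_1 = 6(Δ_0 - s'(0)) = -10 and h_2·m_2 + 2h_2·m_3 = 6(s'(8) - Δ_2) = 0.
Solving the tridiagonal system: m_0 = -134/39, m_1 = 46/13, m_2 = -20/13, m_3 = 10/13.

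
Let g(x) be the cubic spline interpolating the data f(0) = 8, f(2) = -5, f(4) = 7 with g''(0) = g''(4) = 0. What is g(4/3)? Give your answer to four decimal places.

Put M_i = g'' at the i-th knot. Here h = (2, 2) and Δ = (-13/2, 6), so the interior equations h_(i-1)·M_(i-1) + 2(h_(i-1)+h_i)·M_i + h_i·M_(i+1) = 6(Δ_i − Δ_(i-1)) read
  2·M_0 + 8·M_1 + 2·M_2 = 6(Δ_1 - Δ_0) = 75
Natural end conditions: M_0 = M_2 = 0.
Hence M_0 = 0, M_1 = 75/8, M_2 = 0.
On [0, 2], g(x) = 8 - 77/8·x + 0·x² + 25/32·x³.
With x = 4/3: g(4/3) = -161/54.

-2.9815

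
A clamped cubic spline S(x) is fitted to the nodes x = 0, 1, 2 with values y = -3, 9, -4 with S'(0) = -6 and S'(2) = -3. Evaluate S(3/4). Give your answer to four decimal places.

Write m_i for S''(x_i). With h_i = 1, 1 and divided differences Δ_i = 12, -13, the continuity of S' gives the tridiagonal system
  1·m_0 + 4·m_1 + 1·m_2 = 6(Δ_1 - Δ_0) = -150
Clamped end conditions give two more equations: 2h_0·m_0 + h_0·m_1 = 6(Δ_0 - S'(0)) = 108 and h_1·m_1 + 2h_1·m_2 = 6(S'(2) - Δ_1) = 60.
Hence m_0 = 93, m_1 = -78, m_2 = 69.
On [0, 1], S(x) = -3 - 6·x + 93/2·x² - 57/2·x³.
With x = 3/4: S(3/4) = 849/128.

6.6328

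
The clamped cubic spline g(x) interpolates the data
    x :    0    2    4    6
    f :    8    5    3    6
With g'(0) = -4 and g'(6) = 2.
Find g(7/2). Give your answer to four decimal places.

3.2000

With M_i denoting the second derivative at x_i, h_i = 2, 2, 2, and Δ_i = (y_(i+1) − y_i)/h_i = -3/2, -1, 3/2:
  2·M_0 + 8·M_1 + 2·M_2 = 6(Δ_1 - Δ_0) = 3
  2·M_1 + 8·M_2 + 2·M_3 = 6(Δ_2 - Δ_1) = 15
Clamped end conditions give two more equations: 2h_0·M_0 + h_0·M_1 = 6(Δ_0 - g'(0)) = 15 and h_2·M_2 + 2h_2·M_3 = 6(g'(6) - Δ_2) = 3.
Solving the tridiagonal system: M_0 = 22/5, M_1 = -13/10, M_2 = 23/10, M_3 = -2/5.
On [2, 4], g(x) = 5 - 9/10·(x - 2) - 13/20·(x - 2)² + 3/10·(x - 2)³.
With (x - 2) = 3/2: g(7/2) = 16/5.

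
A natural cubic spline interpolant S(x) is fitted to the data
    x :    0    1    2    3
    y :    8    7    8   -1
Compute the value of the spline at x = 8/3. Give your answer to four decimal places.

Write σ_i for S''(x_i). With h_i = 1, 1, 1 and divided differences Δ_i = -1, 1, -9, the continuity of S' gives the tridiagonal system
  1·σ_0 + 4·σ_1 + 1·σ_2 = 6(Δ_1 - Δ_0) = 12
  1·σ_1 + 4·σ_2 + 1·σ_3 = 6(Δ_2 - Δ_1) = -60
Natural end conditions: σ_0 = σ_3 = 0.
Solving the tridiagonal system: σ_0 = 0, σ_1 = 36/5, σ_2 = -84/5, σ_3 = 0.
On [2, 3], S(x) = 8 - 17/5·(x - 2) - 42/5·(x - 2)² + 14/5·(x - 2)³.
With (x - 2) = 2/3: S(8/3) = 382/135.

2.8296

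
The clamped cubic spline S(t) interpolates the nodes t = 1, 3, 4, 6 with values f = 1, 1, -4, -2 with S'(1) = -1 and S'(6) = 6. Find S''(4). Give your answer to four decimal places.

Write σ_i for S''(x_i). With h_i = 2, 1, 2 and divided differences Δ_i = 0, -5, 1, the continuity of S' gives the tridiagonal system
  2·σ_0 + 6·σ_1 + 1·σ_2 = 6(Δ_1 - Δ_0) = -30
  1·σ_1 + 6·σ_2 + 2·σ_3 = 6(Δ_2 - Δ_1) = 36
Clamped end conditions give two more equations: 2h_0·σ_0 + h_0·σ_1 = 6(Δ_0 - S'(1)) = 6 and h_2·σ_2 + 2h_2·σ_3 = 6(S'(6) - Δ_2) = 30.
Hence σ_0 = 43/8, σ_1 = -31/4, σ_2 = 23/4, σ_3 = 37/8.

5.7500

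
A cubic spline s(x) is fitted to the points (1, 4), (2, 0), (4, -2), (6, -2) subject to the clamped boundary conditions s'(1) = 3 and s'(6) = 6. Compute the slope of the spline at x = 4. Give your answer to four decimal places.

With m_i denoting the second derivative at x_i, h_i = 1, 2, 2, and Δ_i = (y_(i+1) − y_i)/h_i = -4, -1, 0:
  1·m_0 + 6·m_1 + 2·m_2 = 6(Δ_1 - Δ_0) = 18
  2·m_1 + 8·m_2 + 2·m_3 = 6(Δ_2 - Δ_1) = 6
Clamped end conditions give two more equations: 2h_0·m_0 + h_0·m_1 = 6(Δ_0 - s'(1)) = -42 and h_2·m_2 + 2h_2·m_3 = 6(s'(6) - Δ_2) = 36.
Solving the tridiagonal system: m_0 = -582/23, m_1 = 198/23, m_2 = -96/23, m_3 = 255/23.
On [4, 6], s'(x) = b_2 + 2c_2·(x - 4) + 3d_2·(x - 4)² with b_2 = Δ_2 - h_2(2m_2 + m_3)/6 = -21/23, c_2 = m_2/2 = -48/23, d_2 = (m_3 - m_2)/(6h_2) = 117/92. So s'(4) = -21/23.

-0.9130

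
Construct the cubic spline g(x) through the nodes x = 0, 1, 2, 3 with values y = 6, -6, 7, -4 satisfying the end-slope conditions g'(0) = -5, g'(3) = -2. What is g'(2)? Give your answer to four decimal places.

1.6000

Let σ_i = g''(x_i). Step sizes h_i = 1, 1, 1; slopes of the chords Δ_i = (y_(i+1) - y_i)/h_i = -12, 13, -11.
  1·σ_0 + 4·σ_1 + 1·σ_2 = 6(Δ_1 - Δ_0) = 150
  1·σ_1 + 4·σ_2 + 1·σ_3 = 6(Δ_2 - Δ_1) = -144
Clamped end conditions give two more equations: 2h_0·σ_0 + h_0·σ_1 = 6(Δ_0 - g'(0)) = -42 and h_2·σ_2 + 2h_2·σ_3 = 6(g'(3) - Δ_2) = 54.
Forward elimination and back-substitution give σ_0 = -276/5, σ_1 = 342/5, σ_2 = -342/5, σ_3 = 306/5.
On [2, 3], g'(x) = b_2 + 2c_2·(x - 2) + 3d_2·(x - 2)² with b_2 = Δ_2 - h_2(2σ_2 + σ_3)/6 = 8/5, c_2 = σ_2/2 = -171/5, d_2 = (σ_3 - σ_2)/(6h_2) = 108/5. So g'(2) = 8/5.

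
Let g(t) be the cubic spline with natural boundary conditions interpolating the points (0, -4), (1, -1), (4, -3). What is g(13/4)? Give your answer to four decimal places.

Put M_i = g'' at the i-th knot. Here h = (1, 3) and Δ = (3, -2/3), so the interior equations h_(i-1)·M_(i-1) + 2(h_(i-1)+h_i)·M_i + h_i·M_(i+1) = 6(Δ_i − Δ_(i-1)) read
  1·M_0 + 8·M_1 + 3·M_2 = 6(Δ_1 - Δ_0) = -22
Natural end conditions: M_0 = M_2 = 0.
Hence M_0 = 0, M_1 = -11/4, M_2 = 0.
On [1, 4], g(t) = -1 + 25/12·(t - 1) - 11/8·(t - 1)² + 11/72·(t - 1)³.
With (t - 1) = 9/4: g(13/4) = -785/512.

-1.5332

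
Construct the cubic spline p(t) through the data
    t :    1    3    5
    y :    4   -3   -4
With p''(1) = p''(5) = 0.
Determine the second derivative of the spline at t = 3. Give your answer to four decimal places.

2.2500

Put σ_i = p'' at the i-th knot. Here h = (2, 2) and Δ = (-7/2, -1/2), so the interior equations h_(i-1)·σ_(i-1) + 2(h_(i-1)+h_i)·σ_i + h_i·σ_(i+1) = 6(Δ_i − Δ_(i-1)) read
  2·σ_0 + 8·σ_1 + 2·σ_2 = 6(Δ_1 - Δ_0) = 18
Natural end conditions: σ_0 = σ_2 = 0.
Solving the tridiagonal system: σ_0 = 0, σ_1 = 9/4, σ_2 = 0.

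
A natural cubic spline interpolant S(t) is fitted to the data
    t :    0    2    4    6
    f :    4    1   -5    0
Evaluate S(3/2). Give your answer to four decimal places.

With M_i denoting the second derivative at x_i, h_i = 2, 2, 2, and Δ_i = (y_(i+1) − y_i)/h_i = -3/2, -3, 5/2:
  2·M_0 + 8·M_1 + 2·M_2 = 6(Δ_1 - Δ_0) = -9
  2·M_1 + 8·M_2 + 2·M_3 = 6(Δ_2 - Δ_1) = 33
Natural end conditions: M_0 = M_3 = 0.
Solving: M_0 = 0, M_1 = -23/10, M_2 = 47/10, M_3 = 0.
On [0, 2], S(t) = 4 - 11/15·t + 0·t² - 23/120·t³.
With t = 3/2: S(3/2) = 721/320.

2.2531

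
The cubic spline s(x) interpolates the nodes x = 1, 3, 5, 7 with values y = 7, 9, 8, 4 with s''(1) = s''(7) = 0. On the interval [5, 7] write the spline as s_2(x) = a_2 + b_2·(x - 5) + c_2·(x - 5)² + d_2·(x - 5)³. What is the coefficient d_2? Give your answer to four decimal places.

0.0750

With σ_i denoting the second derivative at x_i, h_i = 2, 2, 2, and Δ_i = (y_(i+1) − y_i)/h_i = 1, -1/2, -2:
  2·σ_0 + 8·σ_1 + 2·σ_2 = 6(Δ_1 - Δ_0) = -9
  2·σ_1 + 8·σ_2 + 2·σ_3 = 6(Δ_2 - Δ_1) = -9
Natural end conditions: σ_0 = σ_3 = 0.
Hence σ_0 = 0, σ_1 = -9/10, σ_2 = -9/10, σ_3 = 0.
On [5, 7], with s_2(x) = a_2 + b_2·(x - 5) + c_2·(x - 5)² + d_2·(x - 5)³: c_2 = σ_2/2 = -9/20, d_2 = (σ_3 - σ_2)/(6h_2) = 3/40, b_2 = Δ_2 - h_2(2σ_2 + σ_3)/6 = -7/5.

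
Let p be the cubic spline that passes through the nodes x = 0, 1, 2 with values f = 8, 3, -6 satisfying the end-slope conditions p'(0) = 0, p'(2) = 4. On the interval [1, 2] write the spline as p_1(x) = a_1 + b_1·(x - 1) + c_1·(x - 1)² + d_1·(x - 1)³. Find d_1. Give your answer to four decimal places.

10.5000

Write σ_i for p''(x_i). With h_i = 1, 1 and divided differences Δ_i = -5, -9, the continuity of p' gives the tridiagonal system
  1·σ_0 + 4·σ_1 + 1·σ_2 = 6(Δ_1 - Δ_0) = -24
Clamped end conditions give two more equations: 2h_0·σ_0 + h_0·σ_1 = 6(Δ_0 - p'(0)) = -30 and h_1·σ_1 + 2h_1·σ_2 = 6(p'(2) - Δ_1) = 78.
Solving: σ_0 = -7, σ_1 = -16, σ_2 = 47.
On [1, 2], with p_1(x) = a_1 + b_1·(x - 1) + c_1·(x - 1)² + d_1·(x - 1)³: c_1 = σ_1/2 = -8, d_1 = (σ_2 - σ_1)/(6h_1) = 21/2, b_1 = Δ_1 - h_1(2σ_1 + σ_2)/6 = -23/2.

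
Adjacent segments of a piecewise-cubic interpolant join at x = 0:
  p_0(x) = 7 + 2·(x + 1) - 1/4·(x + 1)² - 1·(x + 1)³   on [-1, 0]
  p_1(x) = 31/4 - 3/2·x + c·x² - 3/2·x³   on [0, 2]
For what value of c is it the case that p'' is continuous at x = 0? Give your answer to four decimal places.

-3.2500

p_0''(x) = -1/2 - 6·(x + 1), so p_0''(0) = -13/2. On the right, p_1''(0) = 2c, so c = -13/4.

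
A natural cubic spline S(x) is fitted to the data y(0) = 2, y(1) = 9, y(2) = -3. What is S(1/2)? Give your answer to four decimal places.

With M_i denoting the second derivative at x_i, h_i = 1, 1, and Δ_i = (y_(i+1) − y_i)/h_i = 7, -12:
  1·M_0 + 4·M_1 + 1·M_2 = 6(Δ_1 - Δ_0) = -114
Natural end conditions: M_0 = M_2 = 0.
Hence M_0 = 0, M_1 = -57/2, M_2 = 0.
On [0, 1], S(x) = 2 + 47/4·x + 0·x² - 19/4·x³.
With x = 1/2: S(1/2) = 233/32.

7.2813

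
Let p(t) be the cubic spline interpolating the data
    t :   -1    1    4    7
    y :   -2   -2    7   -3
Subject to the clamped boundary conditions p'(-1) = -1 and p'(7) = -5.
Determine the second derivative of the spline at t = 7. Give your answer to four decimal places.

Write M_i for p''(x_i). With h_i = 2, 3, 3 and divided differences Δ_i = 0, 3, -10/3, the continuity of p' gives the tridiagonal system
  2·M_0 + 10·M_1 + 3·M_2 = 6(Δ_1 - Δ_0) = 18
  3·M_1 + 12·M_2 + 3·M_3 = 6(Δ_2 - Δ_1) = -38
Clamped end conditions give two more equations: 2h_0·M_0 + h_0·M_1 = 6(Δ_0 - p'(-1)) = 6 and h_2·M_2 + 2h_2·M_3 = 6(p'(7) - Δ_2) = -10.
Hence M_0 = 0, M_1 = 3, M_2 = -4, M_3 = 1/3.

0.3333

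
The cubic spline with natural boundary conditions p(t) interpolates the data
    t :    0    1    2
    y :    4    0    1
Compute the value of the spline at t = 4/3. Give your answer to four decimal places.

-0.1296

Put σ_i = p'' at the i-th knot. Here h = (1, 1) and Δ = (-4, 1), so the interior equations h_(i-1)·σ_(i-1) + 2(h_(i-1)+h_i)·σ_i + h_i·σ_(i+1) = 6(Δ_i − Δ_(i-1)) read
  1·σ_0 + 4·σ_1 + 1·σ_2 = 6(Δ_1 - Δ_0) = 30
Natural end conditions: σ_0 = σ_2 = 0.
Forward elimination and back-substitution give σ_0 = 0, σ_1 = 15/2, σ_2 = 0.
On [1, 2], p(t) = 0 - 3/2·(t - 1) + 15/4·(t - 1)² - 5/4·(t - 1)³.
With (t - 1) = 1/3: p(4/3) = -7/54.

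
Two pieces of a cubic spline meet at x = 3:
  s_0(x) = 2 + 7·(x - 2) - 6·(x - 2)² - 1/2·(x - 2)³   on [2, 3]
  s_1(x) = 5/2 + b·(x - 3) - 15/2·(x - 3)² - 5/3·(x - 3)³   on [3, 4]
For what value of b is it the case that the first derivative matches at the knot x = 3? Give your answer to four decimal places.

s_0'(x) = 7 - 12·(x - 2) - 3/2·(x - 2)², so s_0'(3) = -13/2. On the right, s_1'(3) = b, so b = -13/2.

-6.5000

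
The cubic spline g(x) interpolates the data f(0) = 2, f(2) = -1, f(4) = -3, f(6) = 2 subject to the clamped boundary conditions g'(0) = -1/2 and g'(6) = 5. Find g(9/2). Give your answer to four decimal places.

Put M_i = g'' at the i-th knot. Here h = (2, 2, 2) and Δ = (-3/2, -1, 5/2), so the interior equations h_(i-1)·M_(i-1) + 2(h_(i-1)+h_i)·M_i + h_i·M_(i+1) = 6(Δ_i − Δ_(i-1)) read
  2·M_0 + 8·M_1 + 2·M_2 = 6(Δ_1 - Δ_0) = 3
  2·M_1 + 8·M_2 + 2·M_3 = 6(Δ_2 - Δ_1) = 21
Clamped end conditions give two more equations: 2h_0·M_0 + h_0·M_1 = 6(Δ_0 - g'(0)) = -6 and h_2·M_2 + 2h_2·M_3 = 6(g'(6) - Δ_2) = 15.
Hence M_0 = -5/3, M_1 = 1/3, M_2 = 11/6, M_3 = 17/6.
On [4, 6], g(x) = -3 + 1/3·(x - 4) + 11/12·(x - 4)² + 1/12·(x - 4)³.
With (x - 4) = 1/2: g(9/2) = -83/32.

-2.5938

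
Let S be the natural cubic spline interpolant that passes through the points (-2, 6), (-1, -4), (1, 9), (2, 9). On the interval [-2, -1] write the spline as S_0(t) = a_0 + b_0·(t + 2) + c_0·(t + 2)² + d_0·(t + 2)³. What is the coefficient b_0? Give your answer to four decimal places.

With m_i denoting the second derivative at x_i, h_i = 1, 2, 1, and Δ_i = (y_(i+1) − y_i)/h_i = -10, 13/2, 0:
  1·m_0 + 6·m_1 + 2·m_2 = 6(Δ_1 - Δ_0) = 99
  2·m_1 + 6·m_2 + 1·m_3 = 6(Δ_2 - Δ_1) = -39
Natural end conditions: m_0 = m_3 = 0.
Solving: m_0 = 0, m_1 = 21, m_2 = -27/2, m_3 = 0.
On [-2, -1], with S_0(t) = a_0 + b_0·(t + 2) + c_0·(t + 2)² + d_0·(t + 2)³: c_0 = m_0/2 = 0, d_0 = (m_1 - m_0)/(6h_0) = 7/2, b_0 = Δ_0 - h_0(2m_0 + m_1)/6 = -27/2.

-13.5000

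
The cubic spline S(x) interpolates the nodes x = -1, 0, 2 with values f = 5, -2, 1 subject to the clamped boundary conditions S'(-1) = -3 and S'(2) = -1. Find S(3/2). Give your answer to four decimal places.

0.3359

Let σ_i = S''(x_i). Step sizes h_i = 1, 2; slopes of the chords Δ_i = (y_(i+1) - y_i)/h_i = -7, 3/2.
  1·σ_0 + 6·σ_1 + 2·σ_2 = 6(Δ_1 - Δ_0) = 51
Clamped end conditions give two more equations: 2h_0·σ_0 + h_0·σ_1 = 6(Δ_0 - S'(-1)) = -24 and h_1·σ_1 + 2h_1·σ_2 = 6(S'(2) - Δ_1) = -15.
Hence σ_0 = -119/6, σ_1 = 47/3, σ_2 = -139/12.
On [0, 2], S(x) = -2 - 61/12·x + 47/6·x² - 109/48·x³.
With x = 3/2: S(3/2) = 43/128.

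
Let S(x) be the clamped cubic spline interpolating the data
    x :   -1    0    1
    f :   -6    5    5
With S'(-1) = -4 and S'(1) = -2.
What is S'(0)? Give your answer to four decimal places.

Let m_i = S''(x_i). Step sizes h_i = 1, 1; slopes of the chords Δ_i = (y_(i+1) - y_i)/h_i = 11, 0.
  1·m_0 + 4·m_1 + 1·m_2 = 6(Δ_1 - Δ_0) = -66
Clamped end conditions give two more equations: 2h_0·m_0 + h_0·m_1 = 6(Δ_0 - S'(-1)) = 90 and h_1·m_1 + 2h_1·m_2 = 6(S'(1) - Δ_1) = -12.
Hence m_0 = 125/2, m_1 = -35, m_2 = 23/2.
On [0, 1], S'(x) = b_1 + 2c_1·x + 3d_1·x² with b_1 = Δ_1 - h_1(2m_1 + m_2)/6 = 39/4, c_1 = m_1/2 = -35/2, d_1 = (m_2 - m_1)/(6h_1) = 31/4. So S'(0) = 39/4.

9.7500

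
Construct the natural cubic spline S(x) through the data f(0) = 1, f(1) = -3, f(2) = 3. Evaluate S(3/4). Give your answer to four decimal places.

-2.8203

Put M_i = S'' at the i-th knot. Here h = (1, 1) and Δ = (-4, 6), so the interior equations h_(i-1)·M_(i-1) + 2(h_(i-1)+h_i)·M_i + h_i·M_(i+1) = 6(Δ_i − Δ_(i-1)) read
  1·M_0 + 4·M_1 + 1·M_2 = 6(Δ_1 - Δ_0) = 60
Natural end conditions: M_0 = M_2 = 0.
Forward elimination and back-substitution give M_0 = 0, M_1 = 15, M_2 = 0.
On [0, 1], S(x) = 1 - 13/2·x + 0·x² + 5/2·x³.
With x = 3/4: S(3/4) = -361/128.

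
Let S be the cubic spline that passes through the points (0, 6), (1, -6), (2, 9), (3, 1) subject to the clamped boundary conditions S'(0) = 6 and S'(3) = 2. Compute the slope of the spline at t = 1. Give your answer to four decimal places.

-0.4667

With M_i denoting the second derivative at x_i, h_i = 1, 1, 1, and Δ_i = (y_(i+1) − y_i)/h_i = -12, 15, -8:
  1·M_0 + 4·M_1 + 1·M_2 = 6(Δ_1 - Δ_0) = 162
  1·M_1 + 4·M_2 + 1·M_3 = 6(Δ_2 - Δ_1) = -138
Clamped end conditions give two more equations: 2h_0·M_0 + h_0·M_1 = 6(Δ_0 - S'(0)) = -108 and h_2·M_2 + 2h_2·M_3 = 6(S'(3) - Δ_2) = 60.
Hence M_0 = -1426/15, M_1 = 1232/15, M_2 = -1072/15, M_3 = 986/15.
On [1, 2], S'(t) = b_1 + 2c_1·(t - 1) + 3d_1·(t - 1)² with b_1 = Δ_1 - h_1(2M_1 + M_2)/6 = -7/15, c_1 = M_1/2 = 616/15, d_1 = (M_2 - M_1)/(6h_1) = -128/5. So S'(1) = -7/15.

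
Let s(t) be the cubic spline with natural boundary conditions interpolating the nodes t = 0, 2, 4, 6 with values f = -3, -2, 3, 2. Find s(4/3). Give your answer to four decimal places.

-2.8765

Write M_i for s''(x_i). With h_i = 2, 2, 2 and divided differences Δ_i = 1/2, 5/2, -1/2, the continuity of s' gives the tridiagonal system
  2·M_0 + 8·M_1 + 2·M_2 = 6(Δ_1 - Δ_0) = 12
  2·M_1 + 8·M_2 + 2·M_3 = 6(Δ_2 - Δ_1) = -18
Natural end conditions: M_0 = M_3 = 0.
Forward elimination and back-substitution give M_0 = 0, M_1 = 11/5, M_2 = -14/5, M_3 = 0.
On [0, 2], s(t) = -3 - 7/30·t + 0·t² + 11/60·t³.
With t = 4/3: s(4/3) = -233/81.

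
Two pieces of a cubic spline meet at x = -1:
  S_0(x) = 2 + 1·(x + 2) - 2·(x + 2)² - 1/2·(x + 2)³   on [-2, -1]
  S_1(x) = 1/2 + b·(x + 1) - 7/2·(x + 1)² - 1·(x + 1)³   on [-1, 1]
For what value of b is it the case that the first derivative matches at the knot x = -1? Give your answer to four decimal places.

-4.5000

S_0'(x) = 1 - 4·(x + 2) - 3/2·(x + 2)², so S_0'(-1) = -9/2. On the right, S_1'(-1) = b, so b = -9/2.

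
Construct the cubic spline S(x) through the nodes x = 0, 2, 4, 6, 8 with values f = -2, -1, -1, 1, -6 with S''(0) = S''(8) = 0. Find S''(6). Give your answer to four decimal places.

Let M_i = S''(x_i). Step sizes h_i = 2, 2, 2, 2; slopes of the chords Δ_i = (y_(i+1) - y_i)/h_i = 1/2, 0, 1, -7/2.
  2·M_0 + 8·M_1 + 2·M_2 = 6(Δ_1 - Δ_0) = -3
  2·M_1 + 8·M_2 + 2·M_3 = 6(Δ_2 - Δ_1) = 6
  2·M_2 + 8·M_3 + 2·M_4 = 6(Δ_3 - Δ_2) = -27
Natural end conditions: M_0 = M_4 = 0.
Solving: M_0 = 0, M_1 = -6/7, M_2 = 27/14, M_3 = -27/7, M_4 = 0.

-3.8571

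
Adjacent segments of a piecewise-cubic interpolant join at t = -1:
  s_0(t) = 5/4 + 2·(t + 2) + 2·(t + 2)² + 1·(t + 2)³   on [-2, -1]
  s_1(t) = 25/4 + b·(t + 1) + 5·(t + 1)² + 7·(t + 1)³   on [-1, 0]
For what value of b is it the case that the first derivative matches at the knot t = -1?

s_0'(t) = 2 + 4·(t + 2) + 3·(t + 2)², so s_0'(-1) = 9. On the right, s_1'(-1) = b, so b = 9.

9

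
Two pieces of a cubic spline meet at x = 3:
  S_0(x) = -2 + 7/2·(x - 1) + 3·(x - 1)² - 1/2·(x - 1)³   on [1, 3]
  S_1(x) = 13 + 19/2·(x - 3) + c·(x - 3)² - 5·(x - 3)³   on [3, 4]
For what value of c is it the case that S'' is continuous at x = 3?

S_0''(x) = 6 - 3·(x - 1), so S_0''(3) = 0. On the right, S_1''(3) = 2c, so c = 0.

0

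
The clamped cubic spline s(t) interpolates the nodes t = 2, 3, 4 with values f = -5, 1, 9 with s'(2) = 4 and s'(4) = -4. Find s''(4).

-43

With m_i denoting the second derivative at x_i, h_i = 1, 1, and Δ_i = (y_(i+1) − y_i)/h_i = 6, 8:
  1·m_0 + 4·m_1 + 1·m_2 = 6(Δ_1 - Δ_0) = 12
Clamped end conditions give two more equations: 2h_0·m_0 + h_0·m_1 = 6(Δ_0 - s'(2)) = 12 and h_1·m_1 + 2h_1·m_2 = 6(s'(4) - Δ_1) = -72.
Solving the tridiagonal system: m_0 = -1, m_1 = 14, m_2 = -43.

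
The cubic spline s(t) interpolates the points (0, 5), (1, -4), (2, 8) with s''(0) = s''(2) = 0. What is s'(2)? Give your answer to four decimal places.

Let M_i = s''(x_i). Step sizes h_i = 1, 1; slopes of the chords Δ_i = (y_(i+1) - y_i)/h_i = -9, 12.
  1·M_0 + 4·M_1 + 1·M_2 = 6(Δ_1 - Δ_0) = 126
Natural end conditions: M_0 = M_2 = 0.
Solving the tridiagonal system: M_0 = 0, M_1 = 63/2, M_2 = 0.
On [1, 2], s'(t) = b_1 + 2c_1·(t - 1) + 3d_1·(t - 1)² with b_1 = Δ_1 - h_1(2M_1 + M_2)/6 = 3/2, c_1 = M_1/2 = 63/4, d_1 = (M_2 - M_1)/(6h_1) = -21/4. So s'(2) = 69/4.

17.2500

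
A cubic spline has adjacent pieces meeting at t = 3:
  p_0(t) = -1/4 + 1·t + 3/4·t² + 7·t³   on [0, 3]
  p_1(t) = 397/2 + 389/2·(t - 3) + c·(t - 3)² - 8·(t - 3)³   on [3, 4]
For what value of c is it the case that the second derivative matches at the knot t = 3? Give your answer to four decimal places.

p_0''(t) = 3/2 + 42·t, so p_0''(3) = 255/2. On the right, p_1''(3) = 2c, so c = 255/4.

63.7500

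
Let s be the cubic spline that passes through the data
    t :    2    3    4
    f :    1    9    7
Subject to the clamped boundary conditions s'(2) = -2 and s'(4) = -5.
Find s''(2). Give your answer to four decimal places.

Let M_i = s''(x_i). Step sizes h_i = 1, 1; slopes of the chords Δ_i = (y_(i+1) - y_i)/h_i = 8, -2.
  1·M_0 + 4·M_1 + 1·M_2 = 6(Δ_1 - Δ_0) = -60
Clamped end conditions give two more equations: 2h_0·M_0 + h_0·M_1 = 6(Δ_0 - s'(2)) = 60 and h_1·M_1 + 2h_1·M_2 = 6(s'(4) - Δ_1) = -18.
Hence M_0 = 87/2, M_1 = -27, M_2 = 9/2.

43.5000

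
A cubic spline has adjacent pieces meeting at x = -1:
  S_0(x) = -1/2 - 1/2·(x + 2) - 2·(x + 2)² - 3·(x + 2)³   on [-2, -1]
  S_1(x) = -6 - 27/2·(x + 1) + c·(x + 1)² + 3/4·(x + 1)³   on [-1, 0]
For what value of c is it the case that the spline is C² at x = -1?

S_0''(x) = -4 - 18·(x + 2), so S_0''(-1) = -22. On the right, S_1''(-1) = 2c, so c = -11.

-11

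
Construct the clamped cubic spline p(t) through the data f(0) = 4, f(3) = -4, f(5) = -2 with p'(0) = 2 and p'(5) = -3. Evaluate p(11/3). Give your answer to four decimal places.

Put m_i = p'' at the i-th knot. Here h = (3, 2) and Δ = (-8/3, 1), so the interior equations h_(i-1)·m_(i-1) + 2(h_(i-1)+h_i)·m_i + h_i·m_(i+1) = 6(Δ_i − Δ_(i-1)) read
  3·m_0 + 10·m_1 + 2·m_2 = 6(Δ_1 - Δ_0) = 22
Clamped end conditions give two more equations: 2h_0·m_0 + h_0·m_1 = 6(Δ_0 - p'(0)) = -28 and h_1·m_1 + 2h_1·m_2 = 6(p'(5) - Δ_1) = -24.
Forward elimination and back-substitution give m_0 = -118/15, m_1 = 32/5, m_2 = -46/5.
On [3, 5], p(t) = -4 - 1/5·(t - 3) + 16/5·(t - 3)² - 13/10·(t - 3)³.
With (t - 3) = 2/3: p(11/3) = -418/135.

-3.0963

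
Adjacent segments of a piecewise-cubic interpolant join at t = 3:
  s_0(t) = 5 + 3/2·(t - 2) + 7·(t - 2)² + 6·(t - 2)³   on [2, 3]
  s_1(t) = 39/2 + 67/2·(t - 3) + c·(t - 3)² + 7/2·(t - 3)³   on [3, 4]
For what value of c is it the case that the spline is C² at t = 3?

s_0''(t) = 14 + 36·(t - 2), so s_0''(3) = 50. On the right, s_1''(3) = 2c, so c = 25.

25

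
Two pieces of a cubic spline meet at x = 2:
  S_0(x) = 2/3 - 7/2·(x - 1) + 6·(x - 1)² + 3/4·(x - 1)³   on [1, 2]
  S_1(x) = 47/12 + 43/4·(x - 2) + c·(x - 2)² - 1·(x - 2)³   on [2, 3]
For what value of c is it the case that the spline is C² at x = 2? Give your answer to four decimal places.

S_0''(x) = 12 + 9/2·(x - 1), so S_0''(2) = 33/2. On the right, S_1''(2) = 2c, so c = 33/4.

8.2500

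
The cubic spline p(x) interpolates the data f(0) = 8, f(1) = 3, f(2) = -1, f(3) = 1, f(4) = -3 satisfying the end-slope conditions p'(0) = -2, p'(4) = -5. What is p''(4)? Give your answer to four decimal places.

3.4286

Put m_i = p'' at the i-th knot. Here h = (1, 1, 1, 1) and Δ = (-5, -4, 2, -4), so the interior equations h_(i-1)·m_(i-1) + 2(h_(i-1)+h_i)·m_i + h_i·m_(i+1) = 6(Δ_i − Δ_(i-1)) read
  1·m_0 + 4·m_1 + 1·m_2 = 6(Δ_1 - Δ_0) = 6
  1·m_1 + 4·m_2 + 1·m_3 = 6(Δ_2 - Δ_1) = 36
  1·m_2 + 4·m_3 + 1·m_4 = 6(Δ_3 - Δ_2) = -36
Clamped end conditions give two more equations: 2h_0·m_0 + h_0·m_1 = 6(Δ_0 - p'(0)) = -18 and h_3·m_3 + 2h_3·m_4 = 6(p'(4) - Δ_3) = -6.
Solving: m_0 = -66/7, m_1 = 6/7, m_2 = 12, m_3 = -90/7, m_4 = 24/7.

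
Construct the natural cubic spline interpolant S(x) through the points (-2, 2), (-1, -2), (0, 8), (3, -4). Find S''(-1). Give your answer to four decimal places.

With M_i denoting the second derivative at x_i, h_i = 1, 1, 3, and Δ_i = (y_(i+1) − y_i)/h_i = -4, 10, -4:
  1·M_0 + 4·M_1 + 1·M_2 = 6(Δ_1 - Δ_0) = 84
  1·M_1 + 8·M_2 + 3·M_3 = 6(Δ_2 - Δ_1) = -84
Natural end conditions: M_0 = M_3 = 0.
Forward elimination and back-substitution give M_0 = 0, M_1 = 756/31, M_2 = -420/31, M_3 = 0.

24.3871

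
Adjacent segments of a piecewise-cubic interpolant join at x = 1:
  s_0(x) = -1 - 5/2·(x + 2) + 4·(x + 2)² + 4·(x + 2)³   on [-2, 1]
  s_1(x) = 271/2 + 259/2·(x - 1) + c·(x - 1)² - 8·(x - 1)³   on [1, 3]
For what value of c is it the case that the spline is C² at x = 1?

s_0''(x) = 8 + 24·(x + 2), so s_0''(1) = 80. On the right, s_1''(1) = 2c, so c = 40.

40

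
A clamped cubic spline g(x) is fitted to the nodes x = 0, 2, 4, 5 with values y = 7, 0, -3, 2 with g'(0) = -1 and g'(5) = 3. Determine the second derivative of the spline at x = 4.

Let M_i = g''(x_i). Step sizes h_i = 2, 2, 1; slopes of the chords Δ_i = (y_(i+1) - y_i)/h_i = -7/2, -3/2, 5.
  2·M_0 + 8·M_1 + 2·M_2 = 6(Δ_1 - Δ_0) = 12
  2·M_1 + 6·M_2 + 1·M_3 = 6(Δ_2 - Δ_1) = 39
Clamped end conditions give two more equations: 2h_0·M_0 + h_0·M_1 = 6(Δ_0 - g'(0)) = -15 and h_2·M_2 + 2h_2·M_3 = 6(g'(5) - Δ_2) = -12.
Solving: M_0 = -4, M_1 = 1/2, M_2 = 8, M_3 = -10.

8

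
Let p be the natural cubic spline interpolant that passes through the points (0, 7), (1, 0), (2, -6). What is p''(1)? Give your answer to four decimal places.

1.5000

Let m_i = p''(x_i). Step sizes h_i = 1, 1; slopes of the chords Δ_i = (y_(i+1) - y_i)/h_i = -7, -6.
  1·m_0 + 4·m_1 + 1·m_2 = 6(Δ_1 - Δ_0) = 6
Natural end conditions: m_0 = m_2 = 0.
Solving: m_0 = 0, m_1 = 3/2, m_2 = 0.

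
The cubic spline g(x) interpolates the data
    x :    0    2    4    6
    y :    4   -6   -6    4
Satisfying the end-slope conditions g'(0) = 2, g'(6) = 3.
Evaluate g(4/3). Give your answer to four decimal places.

-1.5309

Put M_i = g'' at the i-th knot. Here h = (2, 2, 2) and Δ = (-5, 0, 5), so the interior equations h_(i-1)·M_(i-1) + 2(h_(i-1)+h_i)·M_i + h_i·M_(i+1) = 6(Δ_i − Δ_(i-1)) read
  2·M_0 + 8·M_1 + 2·M_2 = 6(Δ_1 - Δ_0) = 30
  2·M_1 + 8·M_2 + 2·M_3 = 6(Δ_2 - Δ_1) = 30
Clamped end conditions give two more equations: 2h_0·M_0 + h_0·M_1 = 6(Δ_0 - g'(0)) = -42 and h_2·M_2 + 2h_2·M_3 = 6(g'(6) - Δ_2) = -12.
Solving: M_0 = -41/3, M_1 = 19/3, M_2 = 10/3, M_3 = -14/3.
On [0, 2], g(x) = 4 + 2·x - 41/6·x² + 5/3·x³.
With x = 4/3: g(4/3) = -124/81.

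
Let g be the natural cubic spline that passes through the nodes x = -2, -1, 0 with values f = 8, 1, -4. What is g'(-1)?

Let σ_i = g''(x_i). Step sizes h_i = 1, 1; slopes of the chords Δ_i = (y_(i+1) - y_i)/h_i = -7, -5.
  1·σ_0 + 4·σ_1 + 1·σ_2 = 6(Δ_1 - Δ_0) = 12
Natural end conditions: σ_0 = σ_2 = 0.
Solving: σ_0 = 0, σ_1 = 3, σ_2 = 0.
On [-1, 0], g'(x) = b_1 + 2c_1·(x + 1) + 3d_1·(x + 1)² with b_1 = Δ_1 - h_1(2σ_1 + σ_2)/6 = -6, c_1 = σ_1/2 = 3/2, d_1 = (σ_2 - σ_1)/(6h_1) = -1/2. So g'(-1) = -6.

-6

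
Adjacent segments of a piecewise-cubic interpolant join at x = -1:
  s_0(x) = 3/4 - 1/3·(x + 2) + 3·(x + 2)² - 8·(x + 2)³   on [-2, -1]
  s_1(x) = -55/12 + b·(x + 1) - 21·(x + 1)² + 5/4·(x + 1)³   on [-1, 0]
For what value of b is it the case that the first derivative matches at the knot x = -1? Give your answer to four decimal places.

-18.3333

s_0'(x) = -1/3 + 6·(x + 2) - 24·(x + 2)², so s_0'(-1) = -55/3. On the right, s_1'(-1) = b, so b = -55/3.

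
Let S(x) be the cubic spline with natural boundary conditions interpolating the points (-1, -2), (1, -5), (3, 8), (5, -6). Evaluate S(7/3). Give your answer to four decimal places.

4.9309

Let m_i = S''(x_i). Step sizes h_i = 2, 2, 2; slopes of the chords Δ_i = (y_(i+1) - y_i)/h_i = -3/2, 13/2, -7.
  2·m_0 + 8·m_1 + 2·m_2 = 6(Δ_1 - Δ_0) = 48
  2·m_1 + 8·m_2 + 2·m_3 = 6(Δ_2 - Δ_1) = -81
Natural end conditions: m_0 = m_3 = 0.
Solving the tridiagonal system: m_0 = 0, m_1 = 91/10, m_2 = -62/5, m_3 = 0.
On [1, 3], S(x) = -5 + 137/30·(x - 1) + 91/20·(x - 1)² - 43/24·(x - 1)³.
With (x - 1) = 4/3: S(7/3) = 1997/405.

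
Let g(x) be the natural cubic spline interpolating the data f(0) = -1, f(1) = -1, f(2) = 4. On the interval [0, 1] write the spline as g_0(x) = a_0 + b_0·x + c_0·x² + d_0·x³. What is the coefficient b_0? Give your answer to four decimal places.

With M_i denoting the second derivative at x_i, h_i = 1, 1, and Δ_i = (y_(i+1) − y_i)/h_i = 0, 5:
  1·M_0 + 4·M_1 + 1·M_2 = 6(Δ_1 - Δ_0) = 30
Natural end conditions: M_0 = M_2 = 0.
Solving: M_0 = 0, M_1 = 15/2, M_2 = 0.
On [0, 1], with g_0(x) = a_0 + b_0·x + c_0·x² + d_0·x³: c_0 = M_0/2 = 0, d_0 = (M_1 - M_0)/(6h_0) = 5/4, b_0 = Δ_0 - h_0(2M_0 + M_1)/6 = -5/4.

-1.2500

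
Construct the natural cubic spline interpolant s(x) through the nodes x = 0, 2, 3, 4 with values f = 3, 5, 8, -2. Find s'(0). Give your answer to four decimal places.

Write σ_i for s''(x_i). With h_i = 2, 1, 1 and divided differences Δ_i = 1, 3, -10, the continuity of s' gives the tridiagonal system
  2·σ_0 + 6·σ_1 + 1·σ_2 = 6(Δ_1 - Δ_0) = 12
  1·σ_1 + 4·σ_2 + 1·σ_3 = 6(Δ_2 - Δ_1) = -78
Natural end conditions: σ_0 = σ_3 = 0.
Forward elimination and back-substitution give σ_0 = 0, σ_1 = 126/23, σ_2 = -480/23, σ_3 = 0.
On [0, 2], s'(x) = b_0 + 2c_0·x + 3d_0·x² with b_0 = Δ_0 - h_0(2σ_0 + σ_1)/6 = -19/23, c_0 = σ_0/2 = 0, d_0 = (σ_1 - σ_0)/(6h_0) = 21/46. So s'(0) = -19/23.

-0.8261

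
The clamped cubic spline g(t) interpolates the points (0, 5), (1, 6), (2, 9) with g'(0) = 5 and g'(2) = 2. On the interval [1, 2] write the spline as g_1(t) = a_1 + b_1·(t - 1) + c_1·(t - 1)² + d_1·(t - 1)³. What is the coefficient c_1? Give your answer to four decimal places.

4.5000

With m_i denoting the second derivative at x_i, h_i = 1, 1, and Δ_i = (y_(i+1) − y_i)/h_i = 1, 3:
  1·m_0 + 4·m_1 + 1·m_2 = 6(Δ_1 - Δ_0) = 12
Clamped end conditions give two more equations: 2h_0·m_0 + h_0·m_1 = 6(Δ_0 - g'(0)) = -24 and h_1·m_1 + 2h_1·m_2 = 6(g'(2) - Δ_1) = -6.
Hence m_0 = -33/2, m_1 = 9, m_2 = -15/2.
On [1, 2], with g_1(t) = a_1 + b_1·(t - 1) + c_1·(t - 1)² + d_1·(t - 1)³: c_1 = m_1/2 = 9/2, d_1 = (m_2 - m_1)/(6h_1) = -11/4, b_1 = Δ_1 - h_1(2m_1 + m_2)/6 = 5/4.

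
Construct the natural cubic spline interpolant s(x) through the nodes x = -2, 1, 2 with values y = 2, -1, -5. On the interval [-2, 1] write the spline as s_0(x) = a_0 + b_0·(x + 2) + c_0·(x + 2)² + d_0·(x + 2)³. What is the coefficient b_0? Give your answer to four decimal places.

0.1250

Let M_i = s''(x_i). Step sizes h_i = 3, 1; slopes of the chords Δ_i = (y_(i+1) - y_i)/h_i = -1, -4.
  3·M_0 + 8·M_1 + 1·M_2 = 6(Δ_1 - Δ_0) = -18
Natural end conditions: M_0 = M_2 = 0.
Forward elimination and back-substitution give M_0 = 0, M_1 = -9/4, M_2 = 0.
On [-2, 1], with s_0(x) = a_0 + b_0·(x + 2) + c_0·(x + 2)² + d_0·(x + 2)³: c_0 = M_0/2 = 0, d_0 = (M_1 - M_0)/(6h_0) = -1/8, b_0 = Δ_0 - h_0(2M_0 + M_1)/6 = 1/8.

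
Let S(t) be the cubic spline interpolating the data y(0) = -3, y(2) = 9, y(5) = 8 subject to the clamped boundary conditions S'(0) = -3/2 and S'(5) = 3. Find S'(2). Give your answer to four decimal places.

5.0500

Let m_i = S''(x_i). Step sizes h_i = 2, 3; slopes of the chords Δ_i = (y_(i+1) - y_i)/h_i = 6, -1/3.
  2·m_0 + 10·m_1 + 3·m_2 = 6(Δ_1 - Δ_0) = -38
Clamped end conditions give two more equations: 2h_0·m_0 + h_0·m_1 = 6(Δ_0 - S'(0)) = 45 and h_1·m_1 + 2h_1·m_2 = 6(S'(5) - Δ_1) = 20.
Solving the tridiagonal system: m_0 = 319/20, m_1 = -47/5, m_2 = 241/30.
On [2, 5], S'(t) = b_1 + 2c_1·(t - 2) + 3d_1·(t - 2)² with b_1 = Δ_1 - h_1(2m_1 + m_2)/6 = 101/20, c_1 = m_1/2 = -47/10, d_1 = (m_2 - m_1)/(6h_1) = 523/540. So S'(2) = 101/20.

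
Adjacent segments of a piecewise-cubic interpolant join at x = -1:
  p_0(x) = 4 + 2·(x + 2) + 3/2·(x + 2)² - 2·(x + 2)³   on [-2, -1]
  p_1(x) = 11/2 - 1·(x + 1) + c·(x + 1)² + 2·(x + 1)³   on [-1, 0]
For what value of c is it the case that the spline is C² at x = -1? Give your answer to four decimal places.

-4.5000

p_0''(x) = 3 - 12·(x + 2), so p_0''(-1) = -9. On the right, p_1''(-1) = 2c, so c = -9/2.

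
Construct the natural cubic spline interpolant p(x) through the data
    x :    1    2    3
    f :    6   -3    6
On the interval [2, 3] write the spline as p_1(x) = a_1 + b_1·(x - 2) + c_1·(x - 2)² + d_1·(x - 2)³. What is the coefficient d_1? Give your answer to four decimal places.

-4.5000

Let m_i = p''(x_i). Step sizes h_i = 1, 1; slopes of the chords Δ_i = (y_(i+1) - y_i)/h_i = -9, 9.
  1·m_0 + 4·m_1 + 1·m_2 = 6(Δ_1 - Δ_0) = 108
Natural end conditions: m_0 = m_2 = 0.
Solving the tridiagonal system: m_0 = 0, m_1 = 27, m_2 = 0.
On [2, 3], with p_1(x) = a_1 + b_1·(x - 2) + c_1·(x - 2)² + d_1·(x - 2)³: c_1 = m_1/2 = 27/2, d_1 = (m_2 - m_1)/(6h_1) = -9/2, b_1 = Δ_1 - h_1(2m_1 + m_2)/6 = 0.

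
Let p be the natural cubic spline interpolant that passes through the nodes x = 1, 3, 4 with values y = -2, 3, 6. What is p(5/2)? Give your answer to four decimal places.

Write M_i for p''(x_i). With h_i = 2, 1 and divided differences Δ_i = 5/2, 3, the continuity of p' gives the tridiagonal system
  2·M_0 + 6·M_1 + 1·M_2 = 6(Δ_1 - Δ_0) = 3
Natural end conditions: M_0 = M_2 = 0.
Hence M_0 = 0, M_1 = 1/2, M_2 = 0.
On [1, 3], p(x) = -2 + 7/3·(x - 1) + 0·(x - 1)² + 1/24·(x - 1)³.
With (x - 1) = 3/2: p(5/2) = 105/64.

1.6406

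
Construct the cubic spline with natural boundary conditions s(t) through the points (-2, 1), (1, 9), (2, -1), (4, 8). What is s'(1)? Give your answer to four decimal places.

Write M_i for s''(x_i). With h_i = 3, 1, 2 and divided differences Δ_i = 8/3, -10, 9/2, the continuity of s' gives the tridiagonal system
  3·M_0 + 8·M_1 + 1·M_2 = 6(Δ_1 - Δ_0) = -76
  1·M_1 + 6·M_2 + 2·M_3 = 6(Δ_2 - Δ_1) = 87
Natural end conditions: M_0 = M_3 = 0.
Hence M_0 = 0, M_1 = -543/47, M_2 = 772/47, M_3 = 0.
On [1, 2], s'(t) = b_1 + 2c_1·(t - 1) + 3d_1·(t - 1)² with b_1 = Δ_1 - h_1(2M_1 + M_2)/6 = -1253/141, c_1 = M_1/2 = -543/94, d_1 = (M_2 - M_1)/(6h_1) = 1315/282. So s'(1) = -1253/141.

-8.8865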